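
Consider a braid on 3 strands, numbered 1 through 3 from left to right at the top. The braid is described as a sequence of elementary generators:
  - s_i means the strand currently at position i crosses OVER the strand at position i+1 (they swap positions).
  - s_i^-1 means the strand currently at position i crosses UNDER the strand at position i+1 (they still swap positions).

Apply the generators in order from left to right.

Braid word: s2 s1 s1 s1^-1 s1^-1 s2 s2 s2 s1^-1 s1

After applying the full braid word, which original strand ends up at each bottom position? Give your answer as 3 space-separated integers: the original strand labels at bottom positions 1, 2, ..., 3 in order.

Gen 1 (s2): strand 2 crosses over strand 3. Perm now: [1 3 2]
Gen 2 (s1): strand 1 crosses over strand 3. Perm now: [3 1 2]
Gen 3 (s1): strand 3 crosses over strand 1. Perm now: [1 3 2]
Gen 4 (s1^-1): strand 1 crosses under strand 3. Perm now: [3 1 2]
Gen 5 (s1^-1): strand 3 crosses under strand 1. Perm now: [1 3 2]
Gen 6 (s2): strand 3 crosses over strand 2. Perm now: [1 2 3]
Gen 7 (s2): strand 2 crosses over strand 3. Perm now: [1 3 2]
Gen 8 (s2): strand 3 crosses over strand 2. Perm now: [1 2 3]
Gen 9 (s1^-1): strand 1 crosses under strand 2. Perm now: [2 1 3]
Gen 10 (s1): strand 2 crosses over strand 1. Perm now: [1 2 3]

Answer: 1 2 3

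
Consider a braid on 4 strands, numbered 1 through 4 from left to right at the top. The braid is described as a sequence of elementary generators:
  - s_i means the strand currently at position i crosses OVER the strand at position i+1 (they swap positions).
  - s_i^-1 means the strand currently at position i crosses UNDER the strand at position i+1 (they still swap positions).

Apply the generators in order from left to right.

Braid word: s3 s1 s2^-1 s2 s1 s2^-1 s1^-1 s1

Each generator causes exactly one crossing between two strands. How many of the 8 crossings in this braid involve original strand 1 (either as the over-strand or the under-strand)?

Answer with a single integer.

Answer: 6

Derivation:
Gen 1: crossing 3x4. Involves strand 1? no. Count so far: 0
Gen 2: crossing 1x2. Involves strand 1? yes. Count so far: 1
Gen 3: crossing 1x4. Involves strand 1? yes. Count so far: 2
Gen 4: crossing 4x1. Involves strand 1? yes. Count so far: 3
Gen 5: crossing 2x1. Involves strand 1? yes. Count so far: 4
Gen 6: crossing 2x4. Involves strand 1? no. Count so far: 4
Gen 7: crossing 1x4. Involves strand 1? yes. Count so far: 5
Gen 8: crossing 4x1. Involves strand 1? yes. Count so far: 6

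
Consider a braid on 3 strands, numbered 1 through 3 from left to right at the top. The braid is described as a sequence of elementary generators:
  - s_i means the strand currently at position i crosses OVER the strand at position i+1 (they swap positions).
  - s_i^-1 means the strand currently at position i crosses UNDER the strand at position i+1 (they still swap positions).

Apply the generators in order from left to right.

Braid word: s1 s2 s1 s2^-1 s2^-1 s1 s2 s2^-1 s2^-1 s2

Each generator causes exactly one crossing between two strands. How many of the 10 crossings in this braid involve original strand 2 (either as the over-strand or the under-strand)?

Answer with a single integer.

Gen 1: crossing 1x2. Involves strand 2? yes. Count so far: 1
Gen 2: crossing 1x3. Involves strand 2? no. Count so far: 1
Gen 3: crossing 2x3. Involves strand 2? yes. Count so far: 2
Gen 4: crossing 2x1. Involves strand 2? yes. Count so far: 3
Gen 5: crossing 1x2. Involves strand 2? yes. Count so far: 4
Gen 6: crossing 3x2. Involves strand 2? yes. Count so far: 5
Gen 7: crossing 3x1. Involves strand 2? no. Count so far: 5
Gen 8: crossing 1x3. Involves strand 2? no. Count so far: 5
Gen 9: crossing 3x1. Involves strand 2? no. Count so far: 5
Gen 10: crossing 1x3. Involves strand 2? no. Count so far: 5

Answer: 5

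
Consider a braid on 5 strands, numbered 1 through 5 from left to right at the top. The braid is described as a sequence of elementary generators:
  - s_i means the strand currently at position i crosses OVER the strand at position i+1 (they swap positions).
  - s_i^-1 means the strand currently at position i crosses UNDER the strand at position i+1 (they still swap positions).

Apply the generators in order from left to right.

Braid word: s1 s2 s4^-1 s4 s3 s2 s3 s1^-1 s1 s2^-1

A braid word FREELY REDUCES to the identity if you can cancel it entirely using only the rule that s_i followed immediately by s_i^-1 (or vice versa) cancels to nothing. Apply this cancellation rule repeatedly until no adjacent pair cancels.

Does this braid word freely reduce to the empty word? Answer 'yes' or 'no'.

Gen 1 (s1): push. Stack: [s1]
Gen 2 (s2): push. Stack: [s1 s2]
Gen 3 (s4^-1): push. Stack: [s1 s2 s4^-1]
Gen 4 (s4): cancels prior s4^-1. Stack: [s1 s2]
Gen 5 (s3): push. Stack: [s1 s2 s3]
Gen 6 (s2): push. Stack: [s1 s2 s3 s2]
Gen 7 (s3): push. Stack: [s1 s2 s3 s2 s3]
Gen 8 (s1^-1): push. Stack: [s1 s2 s3 s2 s3 s1^-1]
Gen 9 (s1): cancels prior s1^-1. Stack: [s1 s2 s3 s2 s3]
Gen 10 (s2^-1): push. Stack: [s1 s2 s3 s2 s3 s2^-1]
Reduced word: s1 s2 s3 s2 s3 s2^-1

Answer: no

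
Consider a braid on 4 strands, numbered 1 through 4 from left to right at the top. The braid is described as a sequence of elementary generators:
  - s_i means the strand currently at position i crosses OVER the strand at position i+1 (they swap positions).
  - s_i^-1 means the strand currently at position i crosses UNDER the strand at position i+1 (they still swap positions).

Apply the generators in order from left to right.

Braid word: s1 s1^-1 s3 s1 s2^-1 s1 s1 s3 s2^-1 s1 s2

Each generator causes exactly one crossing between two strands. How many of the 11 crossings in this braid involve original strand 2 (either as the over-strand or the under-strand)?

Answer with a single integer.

Gen 1: crossing 1x2. Involves strand 2? yes. Count so far: 1
Gen 2: crossing 2x1. Involves strand 2? yes. Count so far: 2
Gen 3: crossing 3x4. Involves strand 2? no. Count so far: 2
Gen 4: crossing 1x2. Involves strand 2? yes. Count so far: 3
Gen 5: crossing 1x4. Involves strand 2? no. Count so far: 3
Gen 6: crossing 2x4. Involves strand 2? yes. Count so far: 4
Gen 7: crossing 4x2. Involves strand 2? yes. Count so far: 5
Gen 8: crossing 1x3. Involves strand 2? no. Count so far: 5
Gen 9: crossing 4x3. Involves strand 2? no. Count so far: 5
Gen 10: crossing 2x3. Involves strand 2? yes. Count so far: 6
Gen 11: crossing 2x4. Involves strand 2? yes. Count so far: 7

Answer: 7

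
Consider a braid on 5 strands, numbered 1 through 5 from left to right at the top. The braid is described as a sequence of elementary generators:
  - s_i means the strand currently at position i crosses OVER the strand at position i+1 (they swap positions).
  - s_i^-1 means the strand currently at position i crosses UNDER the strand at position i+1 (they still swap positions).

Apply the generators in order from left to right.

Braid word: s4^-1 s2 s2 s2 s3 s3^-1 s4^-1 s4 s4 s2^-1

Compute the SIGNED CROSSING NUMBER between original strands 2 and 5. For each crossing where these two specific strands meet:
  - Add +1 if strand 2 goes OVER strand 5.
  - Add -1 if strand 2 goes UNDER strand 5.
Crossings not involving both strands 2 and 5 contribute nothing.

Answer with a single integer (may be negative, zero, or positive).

Answer: 2

Derivation:
Gen 1: crossing 4x5. Both 2&5? no. Sum: 0
Gen 2: crossing 2x3. Both 2&5? no. Sum: 0
Gen 3: crossing 3x2. Both 2&5? no. Sum: 0
Gen 4: crossing 2x3. Both 2&5? no. Sum: 0
Gen 5: 2 over 5. Both 2&5? yes. Contrib: +1. Sum: 1
Gen 6: 5 under 2. Both 2&5? yes. Contrib: +1. Sum: 2
Gen 7: crossing 5x4. Both 2&5? no. Sum: 2
Gen 8: crossing 4x5. Both 2&5? no. Sum: 2
Gen 9: crossing 5x4. Both 2&5? no. Sum: 2
Gen 10: crossing 3x2. Both 2&5? no. Sum: 2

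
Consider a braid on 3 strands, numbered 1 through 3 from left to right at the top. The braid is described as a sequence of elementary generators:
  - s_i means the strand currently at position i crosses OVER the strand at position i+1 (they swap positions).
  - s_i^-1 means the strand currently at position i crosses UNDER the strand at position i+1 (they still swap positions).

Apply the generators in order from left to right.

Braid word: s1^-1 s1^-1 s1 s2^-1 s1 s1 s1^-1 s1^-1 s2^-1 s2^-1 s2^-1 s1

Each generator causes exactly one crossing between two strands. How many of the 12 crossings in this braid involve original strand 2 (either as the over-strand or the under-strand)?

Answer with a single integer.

Answer: 8

Derivation:
Gen 1: crossing 1x2. Involves strand 2? yes. Count so far: 1
Gen 2: crossing 2x1. Involves strand 2? yes. Count so far: 2
Gen 3: crossing 1x2. Involves strand 2? yes. Count so far: 3
Gen 4: crossing 1x3. Involves strand 2? no. Count so far: 3
Gen 5: crossing 2x3. Involves strand 2? yes. Count so far: 4
Gen 6: crossing 3x2. Involves strand 2? yes. Count so far: 5
Gen 7: crossing 2x3. Involves strand 2? yes. Count so far: 6
Gen 8: crossing 3x2. Involves strand 2? yes. Count so far: 7
Gen 9: crossing 3x1. Involves strand 2? no. Count so far: 7
Gen 10: crossing 1x3. Involves strand 2? no. Count so far: 7
Gen 11: crossing 3x1. Involves strand 2? no. Count so far: 7
Gen 12: crossing 2x1. Involves strand 2? yes. Count so far: 8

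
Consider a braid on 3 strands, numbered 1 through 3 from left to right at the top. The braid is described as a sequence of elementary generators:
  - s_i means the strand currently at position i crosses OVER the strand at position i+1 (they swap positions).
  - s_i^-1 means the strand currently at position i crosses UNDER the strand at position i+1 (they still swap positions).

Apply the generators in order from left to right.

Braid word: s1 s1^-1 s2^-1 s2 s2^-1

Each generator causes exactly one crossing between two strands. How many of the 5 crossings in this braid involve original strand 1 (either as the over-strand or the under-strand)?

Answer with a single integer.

Answer: 2

Derivation:
Gen 1: crossing 1x2. Involves strand 1? yes. Count so far: 1
Gen 2: crossing 2x1. Involves strand 1? yes. Count so far: 2
Gen 3: crossing 2x3. Involves strand 1? no. Count so far: 2
Gen 4: crossing 3x2. Involves strand 1? no. Count so far: 2
Gen 5: crossing 2x3. Involves strand 1? no. Count so far: 2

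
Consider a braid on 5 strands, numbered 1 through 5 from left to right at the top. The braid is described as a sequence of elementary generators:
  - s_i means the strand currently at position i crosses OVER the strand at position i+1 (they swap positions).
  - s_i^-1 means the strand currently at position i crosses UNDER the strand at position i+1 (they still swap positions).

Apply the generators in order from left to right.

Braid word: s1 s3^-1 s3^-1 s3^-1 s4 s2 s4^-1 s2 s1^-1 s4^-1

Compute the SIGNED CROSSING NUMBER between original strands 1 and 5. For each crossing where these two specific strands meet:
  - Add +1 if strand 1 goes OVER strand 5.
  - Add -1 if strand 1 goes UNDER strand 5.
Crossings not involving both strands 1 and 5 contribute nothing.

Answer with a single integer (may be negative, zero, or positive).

Answer: 0

Derivation:
Gen 1: crossing 1x2. Both 1&5? no. Sum: 0
Gen 2: crossing 3x4. Both 1&5? no. Sum: 0
Gen 3: crossing 4x3. Both 1&5? no. Sum: 0
Gen 4: crossing 3x4. Both 1&5? no. Sum: 0
Gen 5: crossing 3x5. Both 1&5? no. Sum: 0
Gen 6: crossing 1x4. Both 1&5? no. Sum: 0
Gen 7: crossing 5x3. Both 1&5? no. Sum: 0
Gen 8: crossing 4x1. Both 1&5? no. Sum: 0
Gen 9: crossing 2x1. Both 1&5? no. Sum: 0
Gen 10: crossing 3x5. Both 1&5? no. Sum: 0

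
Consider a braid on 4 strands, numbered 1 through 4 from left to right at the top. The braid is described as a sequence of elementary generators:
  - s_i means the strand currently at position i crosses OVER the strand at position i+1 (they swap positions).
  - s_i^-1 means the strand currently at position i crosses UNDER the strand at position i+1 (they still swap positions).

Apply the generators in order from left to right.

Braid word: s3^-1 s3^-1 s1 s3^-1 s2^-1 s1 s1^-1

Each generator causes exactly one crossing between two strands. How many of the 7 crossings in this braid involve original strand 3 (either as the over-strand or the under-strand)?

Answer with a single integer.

Gen 1: crossing 3x4. Involves strand 3? yes. Count so far: 1
Gen 2: crossing 4x3. Involves strand 3? yes. Count so far: 2
Gen 3: crossing 1x2. Involves strand 3? no. Count so far: 2
Gen 4: crossing 3x4. Involves strand 3? yes. Count so far: 3
Gen 5: crossing 1x4. Involves strand 3? no. Count so far: 3
Gen 6: crossing 2x4. Involves strand 3? no. Count so far: 3
Gen 7: crossing 4x2. Involves strand 3? no. Count so far: 3

Answer: 3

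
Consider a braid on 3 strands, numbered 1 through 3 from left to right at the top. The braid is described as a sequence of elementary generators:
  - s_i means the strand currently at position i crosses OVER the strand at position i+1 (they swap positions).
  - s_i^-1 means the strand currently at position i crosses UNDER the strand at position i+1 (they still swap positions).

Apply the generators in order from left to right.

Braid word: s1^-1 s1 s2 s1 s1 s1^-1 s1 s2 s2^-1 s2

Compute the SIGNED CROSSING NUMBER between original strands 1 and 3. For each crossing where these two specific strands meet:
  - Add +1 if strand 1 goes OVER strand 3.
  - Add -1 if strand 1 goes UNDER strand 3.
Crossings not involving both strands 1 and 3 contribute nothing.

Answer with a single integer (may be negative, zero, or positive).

Gen 1: crossing 1x2. Both 1&3? no. Sum: 0
Gen 2: crossing 2x1. Both 1&3? no. Sum: 0
Gen 3: crossing 2x3. Both 1&3? no. Sum: 0
Gen 4: 1 over 3. Both 1&3? yes. Contrib: +1. Sum: 1
Gen 5: 3 over 1. Both 1&3? yes. Contrib: -1. Sum: 0
Gen 6: 1 under 3. Both 1&3? yes. Contrib: -1. Sum: -1
Gen 7: 3 over 1. Both 1&3? yes. Contrib: -1. Sum: -2
Gen 8: crossing 3x2. Both 1&3? no. Sum: -2
Gen 9: crossing 2x3. Both 1&3? no. Sum: -2
Gen 10: crossing 3x2. Both 1&3? no. Sum: -2

Answer: -2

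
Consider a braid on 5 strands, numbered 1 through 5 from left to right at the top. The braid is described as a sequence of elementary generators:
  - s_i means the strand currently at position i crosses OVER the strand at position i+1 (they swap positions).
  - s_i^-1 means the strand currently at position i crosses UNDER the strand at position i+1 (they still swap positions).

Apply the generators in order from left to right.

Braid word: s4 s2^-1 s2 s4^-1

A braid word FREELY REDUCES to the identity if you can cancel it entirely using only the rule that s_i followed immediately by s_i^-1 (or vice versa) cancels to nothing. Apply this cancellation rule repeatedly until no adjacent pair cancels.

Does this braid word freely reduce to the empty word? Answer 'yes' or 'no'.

Gen 1 (s4): push. Stack: [s4]
Gen 2 (s2^-1): push. Stack: [s4 s2^-1]
Gen 3 (s2): cancels prior s2^-1. Stack: [s4]
Gen 4 (s4^-1): cancels prior s4. Stack: []
Reduced word: (empty)

Answer: yes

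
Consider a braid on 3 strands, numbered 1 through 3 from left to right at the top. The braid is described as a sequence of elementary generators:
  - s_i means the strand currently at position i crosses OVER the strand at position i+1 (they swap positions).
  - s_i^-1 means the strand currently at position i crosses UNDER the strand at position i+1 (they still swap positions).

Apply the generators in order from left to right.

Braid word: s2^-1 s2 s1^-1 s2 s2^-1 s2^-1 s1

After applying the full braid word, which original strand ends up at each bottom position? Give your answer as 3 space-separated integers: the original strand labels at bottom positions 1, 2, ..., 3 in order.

Answer: 3 2 1

Derivation:
Gen 1 (s2^-1): strand 2 crosses under strand 3. Perm now: [1 3 2]
Gen 2 (s2): strand 3 crosses over strand 2. Perm now: [1 2 3]
Gen 3 (s1^-1): strand 1 crosses under strand 2. Perm now: [2 1 3]
Gen 4 (s2): strand 1 crosses over strand 3. Perm now: [2 3 1]
Gen 5 (s2^-1): strand 3 crosses under strand 1. Perm now: [2 1 3]
Gen 6 (s2^-1): strand 1 crosses under strand 3. Perm now: [2 3 1]
Gen 7 (s1): strand 2 crosses over strand 3. Perm now: [3 2 1]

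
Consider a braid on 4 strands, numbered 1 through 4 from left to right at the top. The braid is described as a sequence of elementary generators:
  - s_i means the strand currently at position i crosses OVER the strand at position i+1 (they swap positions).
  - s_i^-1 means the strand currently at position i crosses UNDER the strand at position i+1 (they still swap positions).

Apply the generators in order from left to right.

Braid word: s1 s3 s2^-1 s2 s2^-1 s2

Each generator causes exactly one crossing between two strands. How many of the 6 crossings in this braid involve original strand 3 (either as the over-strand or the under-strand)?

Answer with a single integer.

Gen 1: crossing 1x2. Involves strand 3? no. Count so far: 0
Gen 2: crossing 3x4. Involves strand 3? yes. Count so far: 1
Gen 3: crossing 1x4. Involves strand 3? no. Count so far: 1
Gen 4: crossing 4x1. Involves strand 3? no. Count so far: 1
Gen 5: crossing 1x4. Involves strand 3? no. Count so far: 1
Gen 6: crossing 4x1. Involves strand 3? no. Count so far: 1

Answer: 1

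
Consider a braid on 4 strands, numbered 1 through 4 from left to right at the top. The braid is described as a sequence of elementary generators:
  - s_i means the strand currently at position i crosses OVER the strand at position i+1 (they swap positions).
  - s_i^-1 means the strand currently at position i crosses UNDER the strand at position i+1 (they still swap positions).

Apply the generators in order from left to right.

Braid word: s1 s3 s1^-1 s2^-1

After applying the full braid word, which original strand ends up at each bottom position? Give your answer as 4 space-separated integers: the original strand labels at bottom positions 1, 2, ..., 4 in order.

Gen 1 (s1): strand 1 crosses over strand 2. Perm now: [2 1 3 4]
Gen 2 (s3): strand 3 crosses over strand 4. Perm now: [2 1 4 3]
Gen 3 (s1^-1): strand 2 crosses under strand 1. Perm now: [1 2 4 3]
Gen 4 (s2^-1): strand 2 crosses under strand 4. Perm now: [1 4 2 3]

Answer: 1 4 2 3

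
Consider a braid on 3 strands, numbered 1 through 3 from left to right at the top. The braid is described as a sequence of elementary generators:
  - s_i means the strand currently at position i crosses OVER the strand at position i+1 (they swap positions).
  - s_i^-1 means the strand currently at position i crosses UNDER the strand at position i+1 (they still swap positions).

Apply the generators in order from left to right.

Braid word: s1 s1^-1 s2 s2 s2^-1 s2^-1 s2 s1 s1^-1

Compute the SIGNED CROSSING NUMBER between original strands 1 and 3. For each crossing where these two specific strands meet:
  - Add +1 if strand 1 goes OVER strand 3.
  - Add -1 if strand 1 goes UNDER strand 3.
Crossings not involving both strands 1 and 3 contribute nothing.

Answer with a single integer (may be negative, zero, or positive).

Gen 1: crossing 1x2. Both 1&3? no. Sum: 0
Gen 2: crossing 2x1. Both 1&3? no. Sum: 0
Gen 3: crossing 2x3. Both 1&3? no. Sum: 0
Gen 4: crossing 3x2. Both 1&3? no. Sum: 0
Gen 5: crossing 2x3. Both 1&3? no. Sum: 0
Gen 6: crossing 3x2. Both 1&3? no. Sum: 0
Gen 7: crossing 2x3. Both 1&3? no. Sum: 0
Gen 8: 1 over 3. Both 1&3? yes. Contrib: +1. Sum: 1
Gen 9: 3 under 1. Both 1&3? yes. Contrib: +1. Sum: 2

Answer: 2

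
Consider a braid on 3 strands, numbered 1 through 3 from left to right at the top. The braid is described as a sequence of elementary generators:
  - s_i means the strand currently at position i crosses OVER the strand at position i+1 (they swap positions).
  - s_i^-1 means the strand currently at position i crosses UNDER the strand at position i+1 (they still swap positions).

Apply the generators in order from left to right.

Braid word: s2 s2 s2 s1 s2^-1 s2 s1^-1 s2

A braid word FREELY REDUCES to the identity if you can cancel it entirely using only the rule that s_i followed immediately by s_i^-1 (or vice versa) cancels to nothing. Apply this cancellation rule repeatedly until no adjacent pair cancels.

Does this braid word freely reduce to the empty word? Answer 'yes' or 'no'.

Answer: no

Derivation:
Gen 1 (s2): push. Stack: [s2]
Gen 2 (s2): push. Stack: [s2 s2]
Gen 3 (s2): push. Stack: [s2 s2 s2]
Gen 4 (s1): push. Stack: [s2 s2 s2 s1]
Gen 5 (s2^-1): push. Stack: [s2 s2 s2 s1 s2^-1]
Gen 6 (s2): cancels prior s2^-1. Stack: [s2 s2 s2 s1]
Gen 7 (s1^-1): cancels prior s1. Stack: [s2 s2 s2]
Gen 8 (s2): push. Stack: [s2 s2 s2 s2]
Reduced word: s2 s2 s2 s2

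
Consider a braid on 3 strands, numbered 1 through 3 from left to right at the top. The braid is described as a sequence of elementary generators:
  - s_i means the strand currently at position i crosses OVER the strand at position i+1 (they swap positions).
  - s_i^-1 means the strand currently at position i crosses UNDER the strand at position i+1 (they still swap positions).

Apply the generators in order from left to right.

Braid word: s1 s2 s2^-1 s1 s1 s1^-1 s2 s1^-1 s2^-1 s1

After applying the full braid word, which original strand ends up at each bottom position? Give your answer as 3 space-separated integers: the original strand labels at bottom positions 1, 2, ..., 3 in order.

Gen 1 (s1): strand 1 crosses over strand 2. Perm now: [2 1 3]
Gen 2 (s2): strand 1 crosses over strand 3. Perm now: [2 3 1]
Gen 3 (s2^-1): strand 3 crosses under strand 1. Perm now: [2 1 3]
Gen 4 (s1): strand 2 crosses over strand 1. Perm now: [1 2 3]
Gen 5 (s1): strand 1 crosses over strand 2. Perm now: [2 1 3]
Gen 6 (s1^-1): strand 2 crosses under strand 1. Perm now: [1 2 3]
Gen 7 (s2): strand 2 crosses over strand 3. Perm now: [1 3 2]
Gen 8 (s1^-1): strand 1 crosses under strand 3. Perm now: [3 1 2]
Gen 9 (s2^-1): strand 1 crosses under strand 2. Perm now: [3 2 1]
Gen 10 (s1): strand 3 crosses over strand 2. Perm now: [2 3 1]

Answer: 2 3 1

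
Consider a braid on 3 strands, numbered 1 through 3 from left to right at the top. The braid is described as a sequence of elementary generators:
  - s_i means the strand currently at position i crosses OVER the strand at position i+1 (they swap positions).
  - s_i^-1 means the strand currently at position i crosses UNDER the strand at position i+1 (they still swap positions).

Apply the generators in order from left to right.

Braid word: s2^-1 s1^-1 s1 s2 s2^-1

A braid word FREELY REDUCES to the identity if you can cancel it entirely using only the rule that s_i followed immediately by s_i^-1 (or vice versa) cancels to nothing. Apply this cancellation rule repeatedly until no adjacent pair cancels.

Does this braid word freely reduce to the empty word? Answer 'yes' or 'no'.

Gen 1 (s2^-1): push. Stack: [s2^-1]
Gen 2 (s1^-1): push. Stack: [s2^-1 s1^-1]
Gen 3 (s1): cancels prior s1^-1. Stack: [s2^-1]
Gen 4 (s2): cancels prior s2^-1. Stack: []
Gen 5 (s2^-1): push. Stack: [s2^-1]
Reduced word: s2^-1

Answer: no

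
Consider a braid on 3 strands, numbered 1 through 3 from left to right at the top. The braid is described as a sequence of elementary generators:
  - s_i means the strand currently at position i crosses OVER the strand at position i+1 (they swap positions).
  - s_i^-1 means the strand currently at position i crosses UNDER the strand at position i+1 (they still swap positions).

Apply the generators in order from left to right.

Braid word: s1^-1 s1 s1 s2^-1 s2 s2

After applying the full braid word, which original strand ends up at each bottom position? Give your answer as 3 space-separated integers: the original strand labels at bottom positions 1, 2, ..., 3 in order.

Gen 1 (s1^-1): strand 1 crosses under strand 2. Perm now: [2 1 3]
Gen 2 (s1): strand 2 crosses over strand 1. Perm now: [1 2 3]
Gen 3 (s1): strand 1 crosses over strand 2. Perm now: [2 1 3]
Gen 4 (s2^-1): strand 1 crosses under strand 3. Perm now: [2 3 1]
Gen 5 (s2): strand 3 crosses over strand 1. Perm now: [2 1 3]
Gen 6 (s2): strand 1 crosses over strand 3. Perm now: [2 3 1]

Answer: 2 3 1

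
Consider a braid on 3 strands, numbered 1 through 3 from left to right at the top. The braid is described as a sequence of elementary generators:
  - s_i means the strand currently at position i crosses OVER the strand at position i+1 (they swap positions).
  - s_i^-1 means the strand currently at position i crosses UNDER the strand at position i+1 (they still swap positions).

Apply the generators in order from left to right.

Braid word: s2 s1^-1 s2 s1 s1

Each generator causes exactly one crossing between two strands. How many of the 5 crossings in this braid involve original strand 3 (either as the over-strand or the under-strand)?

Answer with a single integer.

Answer: 4

Derivation:
Gen 1: crossing 2x3. Involves strand 3? yes. Count so far: 1
Gen 2: crossing 1x3. Involves strand 3? yes. Count so far: 2
Gen 3: crossing 1x2. Involves strand 3? no. Count so far: 2
Gen 4: crossing 3x2. Involves strand 3? yes. Count so far: 3
Gen 5: crossing 2x3. Involves strand 3? yes. Count so far: 4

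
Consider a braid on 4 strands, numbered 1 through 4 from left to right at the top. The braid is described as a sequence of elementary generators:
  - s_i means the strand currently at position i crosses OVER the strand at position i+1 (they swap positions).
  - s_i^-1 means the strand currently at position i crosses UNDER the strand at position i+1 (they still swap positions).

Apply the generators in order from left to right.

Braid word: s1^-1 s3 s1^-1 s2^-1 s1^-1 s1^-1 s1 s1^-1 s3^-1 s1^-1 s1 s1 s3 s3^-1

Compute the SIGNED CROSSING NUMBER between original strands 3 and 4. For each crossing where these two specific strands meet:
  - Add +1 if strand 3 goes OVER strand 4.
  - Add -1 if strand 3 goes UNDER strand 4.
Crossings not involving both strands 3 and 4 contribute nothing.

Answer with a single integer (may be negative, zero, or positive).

Answer: 1

Derivation:
Gen 1: crossing 1x2. Both 3&4? no. Sum: 0
Gen 2: 3 over 4. Both 3&4? yes. Contrib: +1. Sum: 1
Gen 3: crossing 2x1. Both 3&4? no. Sum: 1
Gen 4: crossing 2x4. Both 3&4? no. Sum: 1
Gen 5: crossing 1x4. Both 3&4? no. Sum: 1
Gen 6: crossing 4x1. Both 3&4? no. Sum: 1
Gen 7: crossing 1x4. Both 3&4? no. Sum: 1
Gen 8: crossing 4x1. Both 3&4? no. Sum: 1
Gen 9: crossing 2x3. Both 3&4? no. Sum: 1
Gen 10: crossing 1x4. Both 3&4? no. Sum: 1
Gen 11: crossing 4x1. Both 3&4? no. Sum: 1
Gen 12: crossing 1x4. Both 3&4? no. Sum: 1
Gen 13: crossing 3x2. Both 3&4? no. Sum: 1
Gen 14: crossing 2x3. Both 3&4? no. Sum: 1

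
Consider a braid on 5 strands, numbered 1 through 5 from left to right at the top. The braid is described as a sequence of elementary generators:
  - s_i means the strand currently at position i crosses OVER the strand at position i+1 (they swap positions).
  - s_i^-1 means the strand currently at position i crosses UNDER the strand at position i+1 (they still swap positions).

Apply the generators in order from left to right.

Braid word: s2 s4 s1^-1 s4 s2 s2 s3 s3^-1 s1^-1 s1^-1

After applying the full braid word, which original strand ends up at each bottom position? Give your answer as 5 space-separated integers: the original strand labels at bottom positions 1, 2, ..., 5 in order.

Gen 1 (s2): strand 2 crosses over strand 3. Perm now: [1 3 2 4 5]
Gen 2 (s4): strand 4 crosses over strand 5. Perm now: [1 3 2 5 4]
Gen 3 (s1^-1): strand 1 crosses under strand 3. Perm now: [3 1 2 5 4]
Gen 4 (s4): strand 5 crosses over strand 4. Perm now: [3 1 2 4 5]
Gen 5 (s2): strand 1 crosses over strand 2. Perm now: [3 2 1 4 5]
Gen 6 (s2): strand 2 crosses over strand 1. Perm now: [3 1 2 4 5]
Gen 7 (s3): strand 2 crosses over strand 4. Perm now: [3 1 4 2 5]
Gen 8 (s3^-1): strand 4 crosses under strand 2. Perm now: [3 1 2 4 5]
Gen 9 (s1^-1): strand 3 crosses under strand 1. Perm now: [1 3 2 4 5]
Gen 10 (s1^-1): strand 1 crosses under strand 3. Perm now: [3 1 2 4 5]

Answer: 3 1 2 4 5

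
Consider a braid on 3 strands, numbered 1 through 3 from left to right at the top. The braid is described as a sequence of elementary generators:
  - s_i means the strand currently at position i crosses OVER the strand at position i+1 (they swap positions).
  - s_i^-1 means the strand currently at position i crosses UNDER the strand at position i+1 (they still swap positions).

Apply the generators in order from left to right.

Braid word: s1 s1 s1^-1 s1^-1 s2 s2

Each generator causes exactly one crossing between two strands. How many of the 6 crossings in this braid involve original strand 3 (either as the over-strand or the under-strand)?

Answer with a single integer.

Gen 1: crossing 1x2. Involves strand 3? no. Count so far: 0
Gen 2: crossing 2x1. Involves strand 3? no. Count so far: 0
Gen 3: crossing 1x2. Involves strand 3? no. Count so far: 0
Gen 4: crossing 2x1. Involves strand 3? no. Count so far: 0
Gen 5: crossing 2x3. Involves strand 3? yes. Count so far: 1
Gen 6: crossing 3x2. Involves strand 3? yes. Count so far: 2

Answer: 2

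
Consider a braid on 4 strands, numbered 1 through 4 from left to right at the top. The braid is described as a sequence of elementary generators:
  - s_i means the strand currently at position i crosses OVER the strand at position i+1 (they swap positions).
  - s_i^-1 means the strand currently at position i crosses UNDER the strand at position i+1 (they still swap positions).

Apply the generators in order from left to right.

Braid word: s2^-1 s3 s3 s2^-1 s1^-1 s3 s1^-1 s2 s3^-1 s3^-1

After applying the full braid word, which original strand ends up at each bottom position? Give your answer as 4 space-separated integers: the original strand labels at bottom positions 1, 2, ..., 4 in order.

Answer: 1 4 2 3

Derivation:
Gen 1 (s2^-1): strand 2 crosses under strand 3. Perm now: [1 3 2 4]
Gen 2 (s3): strand 2 crosses over strand 4. Perm now: [1 3 4 2]
Gen 3 (s3): strand 4 crosses over strand 2. Perm now: [1 3 2 4]
Gen 4 (s2^-1): strand 3 crosses under strand 2. Perm now: [1 2 3 4]
Gen 5 (s1^-1): strand 1 crosses under strand 2. Perm now: [2 1 3 4]
Gen 6 (s3): strand 3 crosses over strand 4. Perm now: [2 1 4 3]
Gen 7 (s1^-1): strand 2 crosses under strand 1. Perm now: [1 2 4 3]
Gen 8 (s2): strand 2 crosses over strand 4. Perm now: [1 4 2 3]
Gen 9 (s3^-1): strand 2 crosses under strand 3. Perm now: [1 4 3 2]
Gen 10 (s3^-1): strand 3 crosses under strand 2. Perm now: [1 4 2 3]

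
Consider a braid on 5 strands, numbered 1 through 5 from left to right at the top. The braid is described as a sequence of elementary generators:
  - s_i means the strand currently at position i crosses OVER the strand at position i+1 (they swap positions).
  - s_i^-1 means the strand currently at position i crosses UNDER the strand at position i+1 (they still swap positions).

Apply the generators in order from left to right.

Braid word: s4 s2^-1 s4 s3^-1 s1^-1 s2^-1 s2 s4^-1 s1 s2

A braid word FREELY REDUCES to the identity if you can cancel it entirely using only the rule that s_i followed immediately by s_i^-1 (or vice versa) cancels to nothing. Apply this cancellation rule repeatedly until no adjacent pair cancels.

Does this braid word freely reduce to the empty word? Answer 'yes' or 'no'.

Gen 1 (s4): push. Stack: [s4]
Gen 2 (s2^-1): push. Stack: [s4 s2^-1]
Gen 3 (s4): push. Stack: [s4 s2^-1 s4]
Gen 4 (s3^-1): push. Stack: [s4 s2^-1 s4 s3^-1]
Gen 5 (s1^-1): push. Stack: [s4 s2^-1 s4 s3^-1 s1^-1]
Gen 6 (s2^-1): push. Stack: [s4 s2^-1 s4 s3^-1 s1^-1 s2^-1]
Gen 7 (s2): cancels prior s2^-1. Stack: [s4 s2^-1 s4 s3^-1 s1^-1]
Gen 8 (s4^-1): push. Stack: [s4 s2^-1 s4 s3^-1 s1^-1 s4^-1]
Gen 9 (s1): push. Stack: [s4 s2^-1 s4 s3^-1 s1^-1 s4^-1 s1]
Gen 10 (s2): push. Stack: [s4 s2^-1 s4 s3^-1 s1^-1 s4^-1 s1 s2]
Reduced word: s4 s2^-1 s4 s3^-1 s1^-1 s4^-1 s1 s2

Answer: no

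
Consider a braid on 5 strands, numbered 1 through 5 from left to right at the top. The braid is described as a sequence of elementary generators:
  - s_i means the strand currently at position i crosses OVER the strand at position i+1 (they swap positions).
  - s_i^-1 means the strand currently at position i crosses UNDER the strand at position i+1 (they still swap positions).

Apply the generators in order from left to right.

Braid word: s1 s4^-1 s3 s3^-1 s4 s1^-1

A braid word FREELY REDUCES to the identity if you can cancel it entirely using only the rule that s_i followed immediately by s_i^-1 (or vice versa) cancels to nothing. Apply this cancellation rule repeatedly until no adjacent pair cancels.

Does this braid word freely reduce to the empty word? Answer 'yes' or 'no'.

Gen 1 (s1): push. Stack: [s1]
Gen 2 (s4^-1): push. Stack: [s1 s4^-1]
Gen 3 (s3): push. Stack: [s1 s4^-1 s3]
Gen 4 (s3^-1): cancels prior s3. Stack: [s1 s4^-1]
Gen 5 (s4): cancels prior s4^-1. Stack: [s1]
Gen 6 (s1^-1): cancels prior s1. Stack: []
Reduced word: (empty)

Answer: yes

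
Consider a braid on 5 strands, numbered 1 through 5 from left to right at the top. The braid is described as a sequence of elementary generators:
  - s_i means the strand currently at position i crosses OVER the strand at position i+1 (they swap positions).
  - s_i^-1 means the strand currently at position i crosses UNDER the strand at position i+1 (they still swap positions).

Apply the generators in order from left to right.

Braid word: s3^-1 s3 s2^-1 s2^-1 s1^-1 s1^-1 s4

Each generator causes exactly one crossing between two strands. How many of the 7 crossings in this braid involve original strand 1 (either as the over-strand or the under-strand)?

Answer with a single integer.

Gen 1: crossing 3x4. Involves strand 1? no. Count so far: 0
Gen 2: crossing 4x3. Involves strand 1? no. Count so far: 0
Gen 3: crossing 2x3. Involves strand 1? no. Count so far: 0
Gen 4: crossing 3x2. Involves strand 1? no. Count so far: 0
Gen 5: crossing 1x2. Involves strand 1? yes. Count so far: 1
Gen 6: crossing 2x1. Involves strand 1? yes. Count so far: 2
Gen 7: crossing 4x5. Involves strand 1? no. Count so far: 2

Answer: 2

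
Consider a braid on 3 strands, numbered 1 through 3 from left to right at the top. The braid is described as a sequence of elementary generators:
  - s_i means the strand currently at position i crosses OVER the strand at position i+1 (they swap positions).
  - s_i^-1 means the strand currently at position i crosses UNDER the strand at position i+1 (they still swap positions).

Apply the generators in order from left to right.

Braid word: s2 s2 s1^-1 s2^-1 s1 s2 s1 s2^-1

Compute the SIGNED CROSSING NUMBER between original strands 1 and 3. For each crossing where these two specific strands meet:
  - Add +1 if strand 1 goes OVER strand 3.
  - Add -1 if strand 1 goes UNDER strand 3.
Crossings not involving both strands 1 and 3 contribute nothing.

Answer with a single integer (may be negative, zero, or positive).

Gen 1: crossing 2x3. Both 1&3? no. Sum: 0
Gen 2: crossing 3x2. Both 1&3? no. Sum: 0
Gen 3: crossing 1x2. Both 1&3? no. Sum: 0
Gen 4: 1 under 3. Both 1&3? yes. Contrib: -1. Sum: -1
Gen 5: crossing 2x3. Both 1&3? no. Sum: -1
Gen 6: crossing 2x1. Both 1&3? no. Sum: -1
Gen 7: 3 over 1. Both 1&3? yes. Contrib: -1. Sum: -2
Gen 8: crossing 3x2. Both 1&3? no. Sum: -2

Answer: -2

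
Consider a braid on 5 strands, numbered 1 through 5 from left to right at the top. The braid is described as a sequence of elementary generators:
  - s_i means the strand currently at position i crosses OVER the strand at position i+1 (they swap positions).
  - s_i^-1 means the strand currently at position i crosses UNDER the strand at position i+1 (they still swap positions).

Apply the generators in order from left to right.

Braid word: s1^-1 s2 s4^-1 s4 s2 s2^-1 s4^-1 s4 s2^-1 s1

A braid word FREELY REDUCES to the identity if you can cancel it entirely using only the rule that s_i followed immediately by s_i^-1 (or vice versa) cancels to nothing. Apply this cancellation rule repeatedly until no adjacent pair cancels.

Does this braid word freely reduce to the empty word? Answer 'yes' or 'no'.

Gen 1 (s1^-1): push. Stack: [s1^-1]
Gen 2 (s2): push. Stack: [s1^-1 s2]
Gen 3 (s4^-1): push. Stack: [s1^-1 s2 s4^-1]
Gen 4 (s4): cancels prior s4^-1. Stack: [s1^-1 s2]
Gen 5 (s2): push. Stack: [s1^-1 s2 s2]
Gen 6 (s2^-1): cancels prior s2. Stack: [s1^-1 s2]
Gen 7 (s4^-1): push. Stack: [s1^-1 s2 s4^-1]
Gen 8 (s4): cancels prior s4^-1. Stack: [s1^-1 s2]
Gen 9 (s2^-1): cancels prior s2. Stack: [s1^-1]
Gen 10 (s1): cancels prior s1^-1. Stack: []
Reduced word: (empty)

Answer: yes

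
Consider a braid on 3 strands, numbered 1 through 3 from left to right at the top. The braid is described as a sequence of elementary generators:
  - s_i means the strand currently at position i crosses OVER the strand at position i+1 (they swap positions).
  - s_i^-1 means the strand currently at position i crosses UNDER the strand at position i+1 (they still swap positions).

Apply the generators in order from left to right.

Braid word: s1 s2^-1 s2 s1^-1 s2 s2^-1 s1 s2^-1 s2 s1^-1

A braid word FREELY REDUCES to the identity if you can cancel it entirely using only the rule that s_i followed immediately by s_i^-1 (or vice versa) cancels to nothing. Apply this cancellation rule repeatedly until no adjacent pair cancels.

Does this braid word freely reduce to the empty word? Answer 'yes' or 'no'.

Gen 1 (s1): push. Stack: [s1]
Gen 2 (s2^-1): push. Stack: [s1 s2^-1]
Gen 3 (s2): cancels prior s2^-1. Stack: [s1]
Gen 4 (s1^-1): cancels prior s1. Stack: []
Gen 5 (s2): push. Stack: [s2]
Gen 6 (s2^-1): cancels prior s2. Stack: []
Gen 7 (s1): push. Stack: [s1]
Gen 8 (s2^-1): push. Stack: [s1 s2^-1]
Gen 9 (s2): cancels prior s2^-1. Stack: [s1]
Gen 10 (s1^-1): cancels prior s1. Stack: []
Reduced word: (empty)

Answer: yes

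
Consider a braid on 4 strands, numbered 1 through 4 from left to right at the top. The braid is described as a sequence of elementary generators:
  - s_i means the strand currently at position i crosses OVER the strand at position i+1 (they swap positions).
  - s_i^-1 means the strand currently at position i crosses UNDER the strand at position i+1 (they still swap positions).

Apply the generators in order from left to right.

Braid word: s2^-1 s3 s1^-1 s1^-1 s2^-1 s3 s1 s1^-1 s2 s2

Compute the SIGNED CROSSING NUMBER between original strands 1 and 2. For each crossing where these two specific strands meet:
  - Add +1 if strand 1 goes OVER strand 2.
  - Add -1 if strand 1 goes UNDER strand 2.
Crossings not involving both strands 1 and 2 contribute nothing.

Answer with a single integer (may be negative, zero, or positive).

Answer: 0

Derivation:
Gen 1: crossing 2x3. Both 1&2? no. Sum: 0
Gen 2: crossing 2x4. Both 1&2? no. Sum: 0
Gen 3: crossing 1x3. Both 1&2? no. Sum: 0
Gen 4: crossing 3x1. Both 1&2? no. Sum: 0
Gen 5: crossing 3x4. Both 1&2? no. Sum: 0
Gen 6: crossing 3x2. Both 1&2? no. Sum: 0
Gen 7: crossing 1x4. Both 1&2? no. Sum: 0
Gen 8: crossing 4x1. Both 1&2? no. Sum: 0
Gen 9: crossing 4x2. Both 1&2? no. Sum: 0
Gen 10: crossing 2x4. Both 1&2? no. Sum: 0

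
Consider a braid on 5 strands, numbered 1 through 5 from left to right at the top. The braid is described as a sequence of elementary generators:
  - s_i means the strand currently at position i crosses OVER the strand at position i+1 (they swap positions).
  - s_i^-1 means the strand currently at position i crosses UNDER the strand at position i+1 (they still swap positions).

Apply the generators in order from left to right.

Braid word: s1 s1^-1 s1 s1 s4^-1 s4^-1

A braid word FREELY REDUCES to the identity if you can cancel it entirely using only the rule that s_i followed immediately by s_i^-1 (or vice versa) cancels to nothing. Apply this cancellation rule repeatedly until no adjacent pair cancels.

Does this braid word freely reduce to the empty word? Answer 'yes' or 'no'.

Answer: no

Derivation:
Gen 1 (s1): push. Stack: [s1]
Gen 2 (s1^-1): cancels prior s1. Stack: []
Gen 3 (s1): push. Stack: [s1]
Gen 4 (s1): push. Stack: [s1 s1]
Gen 5 (s4^-1): push. Stack: [s1 s1 s4^-1]
Gen 6 (s4^-1): push. Stack: [s1 s1 s4^-1 s4^-1]
Reduced word: s1 s1 s4^-1 s4^-1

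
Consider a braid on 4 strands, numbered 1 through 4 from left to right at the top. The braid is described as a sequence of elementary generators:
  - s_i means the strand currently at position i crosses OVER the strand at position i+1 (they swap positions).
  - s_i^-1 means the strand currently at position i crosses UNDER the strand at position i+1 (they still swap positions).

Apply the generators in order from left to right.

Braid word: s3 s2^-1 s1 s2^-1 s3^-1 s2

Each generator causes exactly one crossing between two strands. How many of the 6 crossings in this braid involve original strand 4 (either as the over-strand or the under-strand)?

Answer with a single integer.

Answer: 3

Derivation:
Gen 1: crossing 3x4. Involves strand 4? yes. Count so far: 1
Gen 2: crossing 2x4. Involves strand 4? yes. Count so far: 2
Gen 3: crossing 1x4. Involves strand 4? yes. Count so far: 3
Gen 4: crossing 1x2. Involves strand 4? no. Count so far: 3
Gen 5: crossing 1x3. Involves strand 4? no. Count so far: 3
Gen 6: crossing 2x3. Involves strand 4? no. Count so far: 3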